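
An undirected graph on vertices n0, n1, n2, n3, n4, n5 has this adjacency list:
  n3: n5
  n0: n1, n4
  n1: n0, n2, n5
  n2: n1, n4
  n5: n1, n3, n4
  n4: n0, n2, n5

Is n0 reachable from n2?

Yes

Explore from n2.
Distance 1: reach n1, n4.
Distance 2: reach n0, n5.
Found n0.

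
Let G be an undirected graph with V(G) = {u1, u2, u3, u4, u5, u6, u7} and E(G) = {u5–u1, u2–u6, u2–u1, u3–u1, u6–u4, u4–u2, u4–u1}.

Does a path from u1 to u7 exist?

No

Explore from u1.
Distance 1: reach u2, u3, u4, u5.
Distance 2: reach u6.
The search is exhausted without reaching u7; it lies in a different component.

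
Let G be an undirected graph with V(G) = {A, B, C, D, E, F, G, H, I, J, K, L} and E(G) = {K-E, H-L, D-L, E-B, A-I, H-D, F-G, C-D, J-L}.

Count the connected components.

From A: component {A, I}.
From B: component {B, E, K}.
From C: component {C, D, H, J, L}.
From F: component {F, G}.
That's 4 components.

4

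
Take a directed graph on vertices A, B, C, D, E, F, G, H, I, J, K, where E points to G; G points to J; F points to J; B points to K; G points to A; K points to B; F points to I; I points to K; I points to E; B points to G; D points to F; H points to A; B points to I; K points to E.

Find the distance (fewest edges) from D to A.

5

Distance 0: D.
Distance 1: F.
Distance 2: I, J.
Distance 3: E, K.
Distance 4: B, G.
Distance 5: A — contains A.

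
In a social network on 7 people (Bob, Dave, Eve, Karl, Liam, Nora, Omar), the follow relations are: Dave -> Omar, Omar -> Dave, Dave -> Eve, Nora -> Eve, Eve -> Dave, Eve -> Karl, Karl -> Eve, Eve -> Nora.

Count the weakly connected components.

From Bob: component {Bob}.
From Dave: component {Dave, Eve, Karl, Nora, Omar}.
From Liam: component {Liam}.
That's 3 components.

3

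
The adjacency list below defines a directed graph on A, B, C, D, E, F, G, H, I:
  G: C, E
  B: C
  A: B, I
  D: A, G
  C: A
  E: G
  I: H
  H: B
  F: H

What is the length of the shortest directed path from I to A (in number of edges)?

4

Distance 0: I.
Distance 1: H.
Distance 2: B.
Distance 3: C.
Distance 4: A — contains A.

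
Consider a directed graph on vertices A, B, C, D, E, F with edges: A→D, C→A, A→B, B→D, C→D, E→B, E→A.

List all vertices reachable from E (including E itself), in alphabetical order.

Start at E.
Its neighbours: A, B.
Then their neighbours: D.
Nothing further is reachable.

A, B, D, E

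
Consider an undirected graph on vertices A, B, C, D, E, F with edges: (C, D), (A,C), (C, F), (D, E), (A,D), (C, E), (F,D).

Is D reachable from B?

No

B has no edges, so nothing is reachable from it.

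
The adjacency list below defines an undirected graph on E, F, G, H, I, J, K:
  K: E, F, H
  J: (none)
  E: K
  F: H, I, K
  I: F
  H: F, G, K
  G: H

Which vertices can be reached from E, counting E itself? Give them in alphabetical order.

E, F, G, H, I, K

Start at E.
Its neighbours: K.
Then their neighbours: F, H.
Then next layer: G, I.
Nothing further is reachable.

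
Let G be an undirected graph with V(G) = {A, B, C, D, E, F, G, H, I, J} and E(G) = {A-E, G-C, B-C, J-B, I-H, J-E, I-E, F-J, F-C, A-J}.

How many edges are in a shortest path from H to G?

Distance 0: H.
Distance 1: I.
Distance 2: E.
Distance 3: A, J.
Distance 4: B, F.
Distance 5: C.
Distance 6: G — contains G.

6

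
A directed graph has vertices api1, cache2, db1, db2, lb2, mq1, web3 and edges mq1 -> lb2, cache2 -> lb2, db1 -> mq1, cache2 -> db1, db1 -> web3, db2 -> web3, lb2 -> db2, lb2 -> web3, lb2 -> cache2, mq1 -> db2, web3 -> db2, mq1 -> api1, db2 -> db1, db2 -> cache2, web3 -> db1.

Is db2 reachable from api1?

No

api1 has no outgoing edges, so nothing is reachable from it.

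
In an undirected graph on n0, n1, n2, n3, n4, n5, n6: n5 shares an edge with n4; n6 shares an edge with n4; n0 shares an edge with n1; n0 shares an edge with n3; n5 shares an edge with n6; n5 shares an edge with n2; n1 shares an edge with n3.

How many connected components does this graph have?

2

From n0: component {n0, n1, n3}.
From n2: component {n2, n4, n5, n6}.
That's 2 components.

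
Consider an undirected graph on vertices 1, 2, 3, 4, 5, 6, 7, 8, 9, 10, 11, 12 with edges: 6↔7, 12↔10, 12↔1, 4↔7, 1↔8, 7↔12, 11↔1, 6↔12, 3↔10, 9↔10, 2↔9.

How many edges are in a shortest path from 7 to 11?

Distance 0: 7.
Distance 1: 4, 6, 12.
Distance 2: 1, 10.
Distance 3: 3, 8, 9, 11 — contains 11.

3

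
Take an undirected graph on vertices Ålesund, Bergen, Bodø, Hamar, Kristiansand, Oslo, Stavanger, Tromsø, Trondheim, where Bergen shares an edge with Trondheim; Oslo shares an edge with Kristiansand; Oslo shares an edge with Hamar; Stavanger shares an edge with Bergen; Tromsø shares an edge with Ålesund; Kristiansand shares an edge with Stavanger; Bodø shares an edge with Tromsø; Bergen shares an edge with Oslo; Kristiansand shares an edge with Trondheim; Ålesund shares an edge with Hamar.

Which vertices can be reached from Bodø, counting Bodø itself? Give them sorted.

Start at Bodø.
Its neighbours: Tromsø.
Then their neighbours: Ålesund.
Then next layer: Hamar.
Then next layer: Oslo.
Then next layer: Bergen, Kristiansand.
Then next layer: Stavanger, Trondheim.
Every vertex is now reached.

Ålesund, Bergen, Bodø, Hamar, Kristiansand, Oslo, Stavanger, Tromsø, Trondheim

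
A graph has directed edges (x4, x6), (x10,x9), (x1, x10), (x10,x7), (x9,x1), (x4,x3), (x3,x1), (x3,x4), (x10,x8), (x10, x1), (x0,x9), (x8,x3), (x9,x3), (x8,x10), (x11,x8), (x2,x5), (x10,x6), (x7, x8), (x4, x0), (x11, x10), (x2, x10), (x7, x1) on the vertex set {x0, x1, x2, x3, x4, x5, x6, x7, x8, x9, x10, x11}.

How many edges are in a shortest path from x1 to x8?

Distance 0: x1.
Distance 1: x10.
Distance 2: x6, x7, x8, x9 — contains x8.

2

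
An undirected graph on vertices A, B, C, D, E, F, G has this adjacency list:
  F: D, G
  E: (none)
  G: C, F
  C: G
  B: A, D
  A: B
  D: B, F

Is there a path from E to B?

No

E has no edges, so nothing is reachable from it.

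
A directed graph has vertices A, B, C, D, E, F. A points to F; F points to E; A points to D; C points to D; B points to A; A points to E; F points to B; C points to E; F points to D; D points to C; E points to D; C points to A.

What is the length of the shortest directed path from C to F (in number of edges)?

Distance 0: C.
Distance 1: A, D, E.
Distance 2: F — contains F.

2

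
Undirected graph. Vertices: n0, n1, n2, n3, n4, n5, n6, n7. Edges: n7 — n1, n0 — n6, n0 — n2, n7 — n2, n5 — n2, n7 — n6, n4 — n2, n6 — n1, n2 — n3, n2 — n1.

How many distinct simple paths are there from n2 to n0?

n2–n0
n2–n1–n6–n0
n2–n1–n7–n6–n0
n2–n7–n1–n6–n0
n2–n7–n6–n0

5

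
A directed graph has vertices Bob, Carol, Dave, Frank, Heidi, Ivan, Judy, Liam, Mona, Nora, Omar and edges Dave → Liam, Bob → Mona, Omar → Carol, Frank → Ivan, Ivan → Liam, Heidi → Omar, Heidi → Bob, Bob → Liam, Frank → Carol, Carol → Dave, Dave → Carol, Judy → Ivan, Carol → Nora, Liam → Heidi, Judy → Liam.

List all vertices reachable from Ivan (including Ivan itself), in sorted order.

Start at Ivan.
Its neighbours: Liam.
Then their neighbours: Heidi.
Then next layer: Bob, Omar.
Then next layer: Carol, Mona.
Then next layer: Dave, Nora.
Nothing further is reachable.

Bob, Carol, Dave, Heidi, Ivan, Liam, Mona, Nora, Omar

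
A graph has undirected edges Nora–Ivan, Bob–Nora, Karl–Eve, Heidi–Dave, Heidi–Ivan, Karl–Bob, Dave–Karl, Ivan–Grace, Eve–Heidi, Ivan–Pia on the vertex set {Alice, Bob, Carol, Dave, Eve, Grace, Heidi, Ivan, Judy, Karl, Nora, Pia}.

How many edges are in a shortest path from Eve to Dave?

Distance 0: Eve.
Distance 1: Heidi, Karl.
Distance 2: Bob, Dave, Ivan — contains Dave.

2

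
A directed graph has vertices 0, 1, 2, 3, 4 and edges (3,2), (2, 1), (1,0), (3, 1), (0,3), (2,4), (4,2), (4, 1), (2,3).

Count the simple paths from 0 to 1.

0→3→1
0→3→2→1
0→3→2→4→1

3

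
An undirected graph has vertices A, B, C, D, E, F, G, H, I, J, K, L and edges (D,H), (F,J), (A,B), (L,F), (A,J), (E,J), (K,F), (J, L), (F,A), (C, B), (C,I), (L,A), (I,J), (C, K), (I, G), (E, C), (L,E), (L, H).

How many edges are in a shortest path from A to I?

2

Distance 0: A.
Distance 1: B, F, J, L.
Distance 2: C, E, H, I, K — contains I.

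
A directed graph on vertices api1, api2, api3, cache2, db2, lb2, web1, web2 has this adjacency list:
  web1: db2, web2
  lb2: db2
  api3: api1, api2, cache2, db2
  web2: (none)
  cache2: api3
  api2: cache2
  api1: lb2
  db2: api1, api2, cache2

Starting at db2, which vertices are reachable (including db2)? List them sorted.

api1, api2, api3, cache2, db2, lb2

Start at db2.
Its neighbours: api1, api2, cache2.
Then their neighbours: api3, lb2.
Nothing further is reachable.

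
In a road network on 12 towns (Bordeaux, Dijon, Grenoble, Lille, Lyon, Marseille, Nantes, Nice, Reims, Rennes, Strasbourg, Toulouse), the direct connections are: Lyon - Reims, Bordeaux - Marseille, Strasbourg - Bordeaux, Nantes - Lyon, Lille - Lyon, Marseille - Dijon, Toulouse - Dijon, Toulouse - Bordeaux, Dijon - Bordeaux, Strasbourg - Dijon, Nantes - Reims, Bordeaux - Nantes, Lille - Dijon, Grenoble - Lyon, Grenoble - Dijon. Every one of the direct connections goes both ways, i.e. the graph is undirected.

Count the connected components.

3

From Bordeaux: component {Bordeaux, Dijon, Grenoble, Lille, Lyon, Marseille, Nantes, Reims, Strasbourg, Toulouse}.
From Nice: component {Nice}.
From Rennes: component {Rennes}.
That's 3 components.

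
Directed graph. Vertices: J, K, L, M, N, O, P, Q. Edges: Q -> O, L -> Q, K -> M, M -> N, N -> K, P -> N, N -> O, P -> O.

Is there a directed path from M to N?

Yes

Explore from M.
Distance 1: reach N.
Found N.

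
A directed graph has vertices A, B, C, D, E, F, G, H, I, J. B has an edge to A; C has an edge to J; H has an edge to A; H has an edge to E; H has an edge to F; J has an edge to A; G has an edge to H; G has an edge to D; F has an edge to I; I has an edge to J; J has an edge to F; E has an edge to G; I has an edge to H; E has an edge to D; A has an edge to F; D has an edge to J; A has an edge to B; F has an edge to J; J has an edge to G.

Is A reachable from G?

Yes

Explore from G.
Distance 1: reach D, H.
Distance 2: reach A, E, F, J.
Found A.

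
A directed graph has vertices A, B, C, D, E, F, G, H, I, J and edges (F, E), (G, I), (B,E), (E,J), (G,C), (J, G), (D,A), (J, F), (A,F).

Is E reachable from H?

No

H has no outgoing edges, so nothing is reachable from it.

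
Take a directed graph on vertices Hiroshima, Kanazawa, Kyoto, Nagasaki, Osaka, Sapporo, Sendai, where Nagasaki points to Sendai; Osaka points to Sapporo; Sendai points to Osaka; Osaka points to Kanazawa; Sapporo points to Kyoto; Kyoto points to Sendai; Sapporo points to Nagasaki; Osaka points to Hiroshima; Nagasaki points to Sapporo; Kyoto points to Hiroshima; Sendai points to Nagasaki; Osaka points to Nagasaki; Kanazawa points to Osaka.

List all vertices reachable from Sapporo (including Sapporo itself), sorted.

Start at Sapporo.
Its neighbours: Kyoto, Nagasaki.
Then their neighbours: Hiroshima, Sendai.
Then next layer: Osaka.
Then next layer: Kanazawa.
Every vertex is now reached.

Hiroshima, Kanazawa, Kyoto, Nagasaki, Osaka, Sapporo, Sendai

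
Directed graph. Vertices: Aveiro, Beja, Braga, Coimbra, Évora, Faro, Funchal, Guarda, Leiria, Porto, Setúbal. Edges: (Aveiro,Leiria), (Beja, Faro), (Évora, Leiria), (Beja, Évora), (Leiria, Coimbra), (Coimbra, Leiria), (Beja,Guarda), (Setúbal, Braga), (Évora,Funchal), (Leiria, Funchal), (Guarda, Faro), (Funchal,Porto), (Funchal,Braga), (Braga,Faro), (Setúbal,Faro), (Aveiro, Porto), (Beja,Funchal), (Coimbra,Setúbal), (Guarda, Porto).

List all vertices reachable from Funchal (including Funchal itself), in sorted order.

Start at Funchal.
Its neighbours: Braga, Porto.
Then their neighbours: Faro.
Nothing further is reachable.

Braga, Faro, Funchal, Porto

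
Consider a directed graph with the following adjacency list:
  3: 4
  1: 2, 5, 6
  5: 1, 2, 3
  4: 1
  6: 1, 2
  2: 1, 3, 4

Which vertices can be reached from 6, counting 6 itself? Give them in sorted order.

Start at 6.
Its neighbours: 1, 2.
Then their neighbours: 3, 4, 5.
Every vertex is now reached.

1, 2, 3, 4, 5, 6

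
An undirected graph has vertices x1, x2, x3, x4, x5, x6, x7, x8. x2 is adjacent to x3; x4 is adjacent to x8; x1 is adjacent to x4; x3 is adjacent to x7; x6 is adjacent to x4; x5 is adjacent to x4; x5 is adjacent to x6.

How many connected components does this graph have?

From x1: component {x1, x4, x5, x6, x8}.
From x2: component {x2, x3, x7}.
That's 2 components.

2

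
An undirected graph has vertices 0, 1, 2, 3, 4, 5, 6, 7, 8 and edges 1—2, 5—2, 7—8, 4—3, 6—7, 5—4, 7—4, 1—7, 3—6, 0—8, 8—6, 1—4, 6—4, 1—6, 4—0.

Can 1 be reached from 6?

Yes

Explore from 6.
Distance 1: reach 1, 3, 4, 7, 8.
Found 1.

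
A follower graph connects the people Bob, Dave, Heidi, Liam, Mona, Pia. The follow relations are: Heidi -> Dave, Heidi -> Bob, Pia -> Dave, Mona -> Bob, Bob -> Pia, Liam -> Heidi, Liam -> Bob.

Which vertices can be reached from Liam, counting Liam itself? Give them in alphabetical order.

Bob, Dave, Heidi, Liam, Pia

Start at Liam.
Its neighbours: Bob, Heidi.
Then their neighbours: Dave, Pia.
Nothing further is reachable.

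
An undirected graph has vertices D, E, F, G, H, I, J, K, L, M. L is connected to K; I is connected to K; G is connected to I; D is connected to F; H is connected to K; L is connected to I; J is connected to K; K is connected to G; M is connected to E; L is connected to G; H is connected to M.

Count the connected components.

2

From D: component {D, F}.
From E: component {E, G, H, I, J, K, L, M}.
That's 2 components.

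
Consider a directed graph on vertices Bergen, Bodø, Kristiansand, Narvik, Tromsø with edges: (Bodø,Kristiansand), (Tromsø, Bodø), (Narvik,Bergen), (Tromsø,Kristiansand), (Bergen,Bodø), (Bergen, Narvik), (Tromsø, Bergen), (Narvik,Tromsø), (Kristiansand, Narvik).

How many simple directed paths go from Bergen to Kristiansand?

Bergen→Bodø→Kristiansand
Bergen→Narvik→Tromsø→Bodø→Kristiansand
Bergen→Narvik→Tromsø→Kristiansand

3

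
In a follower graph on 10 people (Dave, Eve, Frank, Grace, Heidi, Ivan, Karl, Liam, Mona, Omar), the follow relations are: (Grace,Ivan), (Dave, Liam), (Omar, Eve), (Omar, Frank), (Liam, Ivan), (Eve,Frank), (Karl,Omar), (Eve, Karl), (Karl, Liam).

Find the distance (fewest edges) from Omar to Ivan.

Distance 0: Omar.
Distance 1: Eve, Frank.
Distance 2: Karl.
Distance 3: Liam.
Distance 4: Ivan — contains Ivan.

4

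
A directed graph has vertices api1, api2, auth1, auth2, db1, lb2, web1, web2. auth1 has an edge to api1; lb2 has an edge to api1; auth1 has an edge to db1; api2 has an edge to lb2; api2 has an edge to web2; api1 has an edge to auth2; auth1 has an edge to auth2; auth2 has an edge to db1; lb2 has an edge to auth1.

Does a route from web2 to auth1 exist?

No

web2 has no outgoing edges, so nothing is reachable from it.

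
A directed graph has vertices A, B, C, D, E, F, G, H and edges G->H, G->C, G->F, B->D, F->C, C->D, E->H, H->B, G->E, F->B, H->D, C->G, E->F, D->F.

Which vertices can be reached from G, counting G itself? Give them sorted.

B, C, D, E, F, G, H

Start at G.
Its neighbours: C, E, F, H.
Then their neighbours: B, D.
Nothing further is reachable.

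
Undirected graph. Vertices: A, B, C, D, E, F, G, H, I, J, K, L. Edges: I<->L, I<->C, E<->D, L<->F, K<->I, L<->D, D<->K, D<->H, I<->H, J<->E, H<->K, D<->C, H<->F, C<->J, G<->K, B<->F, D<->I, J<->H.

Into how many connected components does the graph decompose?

2

From A: component {A}.
From B: component {B, C, D, E, F, G, H, I, J, K, L}.
That's 2 components.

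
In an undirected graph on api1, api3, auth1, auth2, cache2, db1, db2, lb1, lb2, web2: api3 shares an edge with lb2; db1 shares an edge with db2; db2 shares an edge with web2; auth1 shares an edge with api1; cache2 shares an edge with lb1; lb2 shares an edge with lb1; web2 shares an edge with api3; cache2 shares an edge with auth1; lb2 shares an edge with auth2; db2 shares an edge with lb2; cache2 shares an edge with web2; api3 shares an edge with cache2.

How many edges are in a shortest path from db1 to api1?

5

Distance 0: db1.
Distance 1: db2.
Distance 2: lb2, web2.
Distance 3: api3, auth2, cache2, lb1.
Distance 4: auth1.
Distance 5: api1 — contains api1.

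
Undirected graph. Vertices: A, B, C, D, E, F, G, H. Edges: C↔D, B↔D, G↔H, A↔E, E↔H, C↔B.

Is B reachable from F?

No

F has no edges, so nothing is reachable from it.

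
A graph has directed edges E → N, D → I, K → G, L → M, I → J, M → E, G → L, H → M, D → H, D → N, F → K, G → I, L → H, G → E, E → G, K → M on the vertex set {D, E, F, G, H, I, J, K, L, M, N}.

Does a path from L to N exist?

Explore from L.
Distance 1: reach H, M.
Distance 2: reach E.
Distance 3: reach G, N.
Found N.

Yes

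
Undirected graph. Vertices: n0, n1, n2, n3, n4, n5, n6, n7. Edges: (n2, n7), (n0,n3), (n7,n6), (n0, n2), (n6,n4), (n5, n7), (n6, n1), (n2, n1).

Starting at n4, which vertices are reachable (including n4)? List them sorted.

n0, n1, n2, n3, n4, n5, n6, n7

Start at n4.
Its neighbours: n6.
Then their neighbours: n1, n7.
Then next layer: n2, n5.
Then next layer: n0.
Then next layer: n3.
Every vertex is now reached.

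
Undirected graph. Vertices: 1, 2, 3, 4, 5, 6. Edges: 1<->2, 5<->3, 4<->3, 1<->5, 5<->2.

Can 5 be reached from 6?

No

6 has no edges, so nothing is reachable from it.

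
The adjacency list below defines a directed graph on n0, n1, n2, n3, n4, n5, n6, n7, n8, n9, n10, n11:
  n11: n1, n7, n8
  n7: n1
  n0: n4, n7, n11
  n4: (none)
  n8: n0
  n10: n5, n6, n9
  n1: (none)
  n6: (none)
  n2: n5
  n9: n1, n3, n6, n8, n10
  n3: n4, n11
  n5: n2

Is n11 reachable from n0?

Explore from n0.
Distance 1: reach n4, n7, n11.
Found n11.

Yes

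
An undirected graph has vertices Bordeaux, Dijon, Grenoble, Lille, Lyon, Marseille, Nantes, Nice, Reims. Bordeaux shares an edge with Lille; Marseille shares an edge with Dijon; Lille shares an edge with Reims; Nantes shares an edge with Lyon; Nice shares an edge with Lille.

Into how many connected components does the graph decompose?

From Bordeaux: component {Bordeaux, Lille, Nice, Reims}.
From Dijon: component {Dijon, Marseille}.
From Grenoble: component {Grenoble}.
From Lyon: component {Lyon, Nantes}.
That's 4 components.

4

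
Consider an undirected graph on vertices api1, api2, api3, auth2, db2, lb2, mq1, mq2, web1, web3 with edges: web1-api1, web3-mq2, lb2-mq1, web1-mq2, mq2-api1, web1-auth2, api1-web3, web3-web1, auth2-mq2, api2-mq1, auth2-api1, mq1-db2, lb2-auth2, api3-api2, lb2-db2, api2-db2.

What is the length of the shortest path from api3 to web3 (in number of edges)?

6

Distance 0: api3.
Distance 1: api2.
Distance 2: db2, mq1.
Distance 3: lb2.
Distance 4: auth2.
Distance 5: api1, mq2, web1.
Distance 6: web3 — contains web3.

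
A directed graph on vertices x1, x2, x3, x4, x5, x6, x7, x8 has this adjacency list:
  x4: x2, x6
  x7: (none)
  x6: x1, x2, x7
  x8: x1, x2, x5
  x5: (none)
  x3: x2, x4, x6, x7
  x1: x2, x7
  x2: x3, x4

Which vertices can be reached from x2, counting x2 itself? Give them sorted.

Start at x2.
Its neighbours: x3, x4.
Then their neighbours: x6, x7.
Then next layer: x1.
Nothing further is reachable.

x1, x2, x3, x4, x6, x7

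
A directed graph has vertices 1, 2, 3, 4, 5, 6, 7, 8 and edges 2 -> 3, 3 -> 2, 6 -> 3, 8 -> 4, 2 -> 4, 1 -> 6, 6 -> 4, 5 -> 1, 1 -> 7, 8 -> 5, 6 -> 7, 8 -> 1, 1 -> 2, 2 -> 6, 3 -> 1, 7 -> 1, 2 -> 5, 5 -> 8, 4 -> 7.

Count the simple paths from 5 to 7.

15

5→1→2→4→7
5→1→2→6→4→7
5→1→2→6→7
5→1→6→3→2→4→7
5→1→6→4→7
5→1→6→7
5→1→7
5→8→1→2→4→7
5→8→1→2→6→4→7
5→8→1→2→6→7
5→8→1→6→3→2→4→7
5→8→1→6→4→7
5→8→1→6→7
5→8→1→7
5→8→4→7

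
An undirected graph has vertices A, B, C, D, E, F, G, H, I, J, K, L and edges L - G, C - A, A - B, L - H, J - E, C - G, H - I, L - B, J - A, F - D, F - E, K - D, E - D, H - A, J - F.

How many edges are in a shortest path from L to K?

Distance 0: L.
Distance 1: B, G, H.
Distance 2: A, C, I.
Distance 3: J.
Distance 4: E, F.
Distance 5: D.
Distance 6: K — contains K.

6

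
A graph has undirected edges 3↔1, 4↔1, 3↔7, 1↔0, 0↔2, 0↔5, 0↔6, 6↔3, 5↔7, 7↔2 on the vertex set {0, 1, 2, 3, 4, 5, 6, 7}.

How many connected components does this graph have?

From 0: component {0, 1, 2, 3, 4, 5, 6, 7}.
That's 1 component.

1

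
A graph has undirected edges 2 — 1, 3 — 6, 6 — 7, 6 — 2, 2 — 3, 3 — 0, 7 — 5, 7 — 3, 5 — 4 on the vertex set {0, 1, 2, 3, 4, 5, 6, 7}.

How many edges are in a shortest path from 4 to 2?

Distance 0: 4.
Distance 1: 5.
Distance 2: 7.
Distance 3: 3, 6.
Distance 4: 0, 2 — contains 2.

4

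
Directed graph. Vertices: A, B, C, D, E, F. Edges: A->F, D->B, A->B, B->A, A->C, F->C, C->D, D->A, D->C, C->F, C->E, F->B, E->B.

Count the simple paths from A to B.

A→B
A→C→D→B
A→C→E→B
A→C→F→B
A→F→B
A→F→C→D→B
A→F→C→E→B

7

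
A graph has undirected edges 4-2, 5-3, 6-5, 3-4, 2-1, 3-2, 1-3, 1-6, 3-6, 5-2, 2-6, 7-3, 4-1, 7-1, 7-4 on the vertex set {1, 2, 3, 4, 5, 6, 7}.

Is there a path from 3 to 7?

Yes

Explore from 3.
Distance 1: reach 1, 2, 4, 5, 6, 7.
Found 7.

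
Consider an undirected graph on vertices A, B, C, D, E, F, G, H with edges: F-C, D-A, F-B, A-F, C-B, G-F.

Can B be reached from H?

No

H has no edges, so nothing is reachable from it.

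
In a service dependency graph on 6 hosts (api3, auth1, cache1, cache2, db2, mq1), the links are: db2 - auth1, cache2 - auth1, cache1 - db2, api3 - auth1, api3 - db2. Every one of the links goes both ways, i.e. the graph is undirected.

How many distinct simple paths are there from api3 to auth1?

2

api3–auth1
api3–db2–auth1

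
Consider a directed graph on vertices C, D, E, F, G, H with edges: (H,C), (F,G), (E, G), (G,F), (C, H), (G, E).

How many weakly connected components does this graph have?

3

From C: component {C, H}.
From D: component {D}.
From E: component {E, F, G}.
That's 3 components.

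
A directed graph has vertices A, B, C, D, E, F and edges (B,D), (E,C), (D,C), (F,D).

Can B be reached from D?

Explore from D.
Distance 1: reach C.
The search from D is exhausted; no directed path reaches B.

No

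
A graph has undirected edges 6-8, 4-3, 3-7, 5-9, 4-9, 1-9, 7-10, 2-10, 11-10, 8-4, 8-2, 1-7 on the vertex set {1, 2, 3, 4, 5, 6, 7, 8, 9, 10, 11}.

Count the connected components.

From 1: component {1, 2, 3, 4, 5, 6, 7, 8, 9, 10, 11}.
That's 1 component.

1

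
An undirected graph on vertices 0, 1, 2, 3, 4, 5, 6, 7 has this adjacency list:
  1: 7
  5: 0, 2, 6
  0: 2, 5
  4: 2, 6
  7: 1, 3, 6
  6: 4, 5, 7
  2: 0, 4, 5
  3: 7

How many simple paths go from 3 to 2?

3–7–6–4–2
3–7–6–5–0–2
3–7–6–5–2

3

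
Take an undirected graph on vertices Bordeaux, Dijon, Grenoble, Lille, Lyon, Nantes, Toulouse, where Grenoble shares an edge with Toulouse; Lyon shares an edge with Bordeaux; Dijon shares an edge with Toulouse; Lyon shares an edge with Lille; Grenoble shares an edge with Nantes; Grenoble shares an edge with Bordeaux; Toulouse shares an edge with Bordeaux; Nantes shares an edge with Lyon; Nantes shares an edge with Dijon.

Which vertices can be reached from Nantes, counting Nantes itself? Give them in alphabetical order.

Bordeaux, Dijon, Grenoble, Lille, Lyon, Nantes, Toulouse

Start at Nantes.
Its neighbours: Dijon, Grenoble, Lyon.
Then their neighbours: Bordeaux, Lille, Toulouse.
Every vertex is now reached.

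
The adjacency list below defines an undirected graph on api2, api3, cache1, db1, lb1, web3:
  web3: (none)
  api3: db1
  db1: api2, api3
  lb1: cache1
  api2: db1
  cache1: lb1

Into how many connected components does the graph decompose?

3

From api2: component {api2, api3, db1}.
From cache1: component {cache1, lb1}.
From web3: component {web3}.
That's 3 components.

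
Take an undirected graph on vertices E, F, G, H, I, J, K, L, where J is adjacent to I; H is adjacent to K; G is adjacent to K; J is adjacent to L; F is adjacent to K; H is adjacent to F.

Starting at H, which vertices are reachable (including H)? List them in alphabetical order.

Start at H.
Its neighbours: F, K.
Then their neighbours: G.
Nothing further is reachable.

F, G, H, K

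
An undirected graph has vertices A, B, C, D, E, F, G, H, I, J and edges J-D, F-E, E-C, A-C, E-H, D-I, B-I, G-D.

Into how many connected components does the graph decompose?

From A: component {A, C, E, F, H}.
From B: component {B, D, G, I, J}.
That's 2 components.

2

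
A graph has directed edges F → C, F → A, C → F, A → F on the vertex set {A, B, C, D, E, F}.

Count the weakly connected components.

From A: component {A, C, F}.
From B: component {B}.
From D: component {D}.
From E: component {E}.
That's 4 components.

4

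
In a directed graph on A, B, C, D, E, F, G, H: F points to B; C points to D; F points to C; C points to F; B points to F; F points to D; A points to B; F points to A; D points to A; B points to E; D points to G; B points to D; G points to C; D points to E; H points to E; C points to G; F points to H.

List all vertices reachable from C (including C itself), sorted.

A, B, C, D, E, F, G, H

Start at C.
Its neighbours: D, F, G.
Then their neighbours: A, B, E, H.
Every vertex is now reached.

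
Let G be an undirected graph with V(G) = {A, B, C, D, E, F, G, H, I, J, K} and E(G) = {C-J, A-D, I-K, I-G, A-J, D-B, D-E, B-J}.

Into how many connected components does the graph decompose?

4

From A: component {A, B, C, D, E, J}.
From F: component {F}.
From G: component {G, I, K}.
From H: component {H}.
That's 4 components.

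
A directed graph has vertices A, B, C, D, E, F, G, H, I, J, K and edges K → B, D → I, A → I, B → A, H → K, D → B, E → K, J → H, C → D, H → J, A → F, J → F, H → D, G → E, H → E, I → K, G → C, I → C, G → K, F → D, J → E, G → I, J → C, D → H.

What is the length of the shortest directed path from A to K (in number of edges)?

Distance 0: A.
Distance 1: F, I.
Distance 2: C, D, K — contains K.

2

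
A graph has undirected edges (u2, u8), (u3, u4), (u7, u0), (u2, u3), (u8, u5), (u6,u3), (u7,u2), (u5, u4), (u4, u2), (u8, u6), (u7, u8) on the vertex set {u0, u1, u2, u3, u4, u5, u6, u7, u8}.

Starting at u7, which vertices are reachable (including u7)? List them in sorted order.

u0, u2, u3, u4, u5, u6, u7, u8

Start at u7.
Its neighbours: u0, u2, u8.
Then their neighbours: u3, u4, u5, u6.
Nothing further is reachable.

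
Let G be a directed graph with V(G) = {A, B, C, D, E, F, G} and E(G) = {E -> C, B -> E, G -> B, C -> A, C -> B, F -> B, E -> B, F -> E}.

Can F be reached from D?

No

D has no outgoing edges, so nothing is reachable from it.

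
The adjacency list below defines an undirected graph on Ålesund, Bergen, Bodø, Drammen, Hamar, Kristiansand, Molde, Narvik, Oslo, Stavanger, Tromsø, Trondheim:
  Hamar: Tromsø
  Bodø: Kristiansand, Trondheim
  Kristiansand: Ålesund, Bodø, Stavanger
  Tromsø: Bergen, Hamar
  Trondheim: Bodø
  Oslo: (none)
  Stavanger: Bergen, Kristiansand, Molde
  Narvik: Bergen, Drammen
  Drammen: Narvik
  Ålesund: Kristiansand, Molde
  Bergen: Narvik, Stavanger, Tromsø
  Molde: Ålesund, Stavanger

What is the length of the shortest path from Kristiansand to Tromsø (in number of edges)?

Distance 0: Kristiansand.
Distance 1: Ålesund, Bodø, Stavanger.
Distance 2: Bergen, Molde, Trondheim.
Distance 3: Narvik, Tromsø — contains Tromsø.

3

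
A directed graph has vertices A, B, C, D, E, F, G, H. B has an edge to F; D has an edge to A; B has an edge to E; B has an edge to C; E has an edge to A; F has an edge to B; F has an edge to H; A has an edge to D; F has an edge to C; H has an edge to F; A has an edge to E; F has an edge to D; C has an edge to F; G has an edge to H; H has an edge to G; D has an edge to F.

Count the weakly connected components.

From A: component {A, B, C, D, E, F, G, H}.
That's 1 component.

1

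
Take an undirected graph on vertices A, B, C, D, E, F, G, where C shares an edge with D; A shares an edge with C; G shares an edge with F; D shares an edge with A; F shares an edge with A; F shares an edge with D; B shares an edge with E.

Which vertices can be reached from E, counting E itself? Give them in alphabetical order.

Start at E.
Its neighbours: B.
Nothing further is reachable.

B, E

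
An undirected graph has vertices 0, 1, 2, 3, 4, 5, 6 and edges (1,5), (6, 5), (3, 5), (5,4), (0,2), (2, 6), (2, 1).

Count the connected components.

From 0: component {0, 1, 2, 3, 4, 5, 6}.
That's 1 component.

1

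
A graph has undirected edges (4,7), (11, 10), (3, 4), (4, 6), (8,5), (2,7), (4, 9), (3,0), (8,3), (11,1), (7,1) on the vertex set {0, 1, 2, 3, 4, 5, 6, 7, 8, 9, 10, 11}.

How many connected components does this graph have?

1

From 0: component {0, 1, 2, 3, 4, 5, 6, 7, 8, 9, 10, 11}.
That's 1 component.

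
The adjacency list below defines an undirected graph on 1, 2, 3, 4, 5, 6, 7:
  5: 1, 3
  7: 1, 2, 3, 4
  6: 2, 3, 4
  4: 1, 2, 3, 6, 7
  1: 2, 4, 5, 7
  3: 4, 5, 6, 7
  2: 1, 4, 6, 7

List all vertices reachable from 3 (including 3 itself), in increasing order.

Start at 3.
Its neighbours: 4, 5, 6, 7.
Then their neighbours: 1, 2.
Every vertex is now reached.

1, 2, 3, 4, 5, 6, 7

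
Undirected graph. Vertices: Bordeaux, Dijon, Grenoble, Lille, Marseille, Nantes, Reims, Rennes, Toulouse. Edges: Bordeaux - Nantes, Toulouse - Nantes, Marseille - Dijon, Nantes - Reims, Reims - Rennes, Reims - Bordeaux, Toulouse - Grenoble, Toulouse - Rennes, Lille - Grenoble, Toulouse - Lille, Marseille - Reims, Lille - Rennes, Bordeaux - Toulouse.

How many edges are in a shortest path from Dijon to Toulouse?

4

Distance 0: Dijon.
Distance 1: Marseille.
Distance 2: Reims.
Distance 3: Bordeaux, Nantes, Rennes.
Distance 4: Lille, Toulouse — contains Toulouse.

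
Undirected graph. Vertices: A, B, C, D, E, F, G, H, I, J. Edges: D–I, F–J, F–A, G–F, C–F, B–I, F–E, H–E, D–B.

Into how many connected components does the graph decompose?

From A: component {A, C, E, F, G, H, J}.
From B: component {B, D, I}.
That's 2 components.

2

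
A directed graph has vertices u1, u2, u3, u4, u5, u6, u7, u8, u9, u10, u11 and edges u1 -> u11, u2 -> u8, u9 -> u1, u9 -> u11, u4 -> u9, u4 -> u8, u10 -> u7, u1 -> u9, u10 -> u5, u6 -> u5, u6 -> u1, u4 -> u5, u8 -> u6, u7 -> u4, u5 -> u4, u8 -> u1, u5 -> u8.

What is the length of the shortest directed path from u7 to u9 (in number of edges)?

Distance 0: u7.
Distance 1: u4.
Distance 2: u5, u8, u9 — contains u9.

2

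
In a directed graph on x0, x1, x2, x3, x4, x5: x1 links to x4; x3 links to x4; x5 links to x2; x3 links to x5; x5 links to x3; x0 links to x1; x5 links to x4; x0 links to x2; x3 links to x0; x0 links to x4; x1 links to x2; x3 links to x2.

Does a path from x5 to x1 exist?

Explore from x5.
Distance 1: reach x2, x3, x4.
Distance 2: reach x0.
Distance 3: reach x1.
Found x1.

Yes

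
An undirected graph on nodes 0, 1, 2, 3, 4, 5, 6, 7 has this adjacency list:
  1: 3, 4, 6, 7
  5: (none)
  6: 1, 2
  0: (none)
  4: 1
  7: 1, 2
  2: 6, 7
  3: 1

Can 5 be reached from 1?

No

Explore from 1.
Distance 1: reach 3, 4, 6, 7.
Distance 2: reach 2.
The search is exhausted without reaching 5; it lies in a different component.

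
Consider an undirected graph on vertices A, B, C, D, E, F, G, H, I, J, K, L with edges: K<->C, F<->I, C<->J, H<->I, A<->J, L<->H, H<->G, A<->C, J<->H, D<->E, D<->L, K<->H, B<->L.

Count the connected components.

1

From A: component {A, B, C, D, E, F, G, H, I, J, K, L}.
That's 1 component.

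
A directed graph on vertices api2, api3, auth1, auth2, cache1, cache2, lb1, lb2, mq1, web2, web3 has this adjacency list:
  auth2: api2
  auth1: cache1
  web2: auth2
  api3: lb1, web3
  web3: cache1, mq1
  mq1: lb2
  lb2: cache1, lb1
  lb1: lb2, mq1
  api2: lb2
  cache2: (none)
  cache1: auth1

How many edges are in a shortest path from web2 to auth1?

5

Distance 0: web2.
Distance 1: auth2.
Distance 2: api2.
Distance 3: lb2.
Distance 4: cache1, lb1.
Distance 5: auth1, mq1 — contains auth1.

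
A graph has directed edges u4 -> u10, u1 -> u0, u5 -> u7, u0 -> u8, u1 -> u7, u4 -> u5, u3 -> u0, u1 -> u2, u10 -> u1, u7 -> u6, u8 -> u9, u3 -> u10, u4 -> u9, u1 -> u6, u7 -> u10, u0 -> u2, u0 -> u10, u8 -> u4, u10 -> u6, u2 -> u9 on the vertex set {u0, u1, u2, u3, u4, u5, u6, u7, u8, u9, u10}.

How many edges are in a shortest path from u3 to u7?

3

Distance 0: u3.
Distance 1: u0, u10.
Distance 2: u1, u2, u6, u8.
Distance 3: u4, u7, u9 — contains u7.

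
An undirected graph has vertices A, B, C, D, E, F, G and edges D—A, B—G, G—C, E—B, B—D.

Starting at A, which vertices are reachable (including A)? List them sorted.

Start at A.
Its neighbours: D.
Then their neighbours: B.
Then next layer: E, G.
Then next layer: C.
Nothing further is reachable.

A, B, C, D, E, G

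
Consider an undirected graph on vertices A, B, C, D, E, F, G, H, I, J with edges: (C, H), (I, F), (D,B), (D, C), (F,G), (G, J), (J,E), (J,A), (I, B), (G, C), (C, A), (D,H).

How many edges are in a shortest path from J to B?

4

Distance 0: J.
Distance 1: A, E, G.
Distance 2: C, F.
Distance 3: D, H, I.
Distance 4: B — contains B.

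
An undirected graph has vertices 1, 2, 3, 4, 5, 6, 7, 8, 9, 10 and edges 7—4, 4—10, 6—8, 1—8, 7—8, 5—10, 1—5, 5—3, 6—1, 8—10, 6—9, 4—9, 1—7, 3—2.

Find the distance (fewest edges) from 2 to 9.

5

Distance 0: 2.
Distance 1: 3.
Distance 2: 5.
Distance 3: 1, 10.
Distance 4: 4, 6, 7, 8.
Distance 5: 9 — contains 9.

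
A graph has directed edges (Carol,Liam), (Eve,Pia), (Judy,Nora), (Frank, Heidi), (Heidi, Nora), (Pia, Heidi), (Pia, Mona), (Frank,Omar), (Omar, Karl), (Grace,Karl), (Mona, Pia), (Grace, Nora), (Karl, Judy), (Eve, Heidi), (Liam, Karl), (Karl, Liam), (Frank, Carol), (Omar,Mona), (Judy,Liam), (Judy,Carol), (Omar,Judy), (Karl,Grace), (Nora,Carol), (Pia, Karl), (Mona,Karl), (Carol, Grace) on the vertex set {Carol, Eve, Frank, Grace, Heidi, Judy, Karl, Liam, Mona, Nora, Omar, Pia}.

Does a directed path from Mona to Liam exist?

Yes

Explore from Mona.
Distance 1: reach Karl, Pia.
Distance 2: reach Grace, Heidi, Judy, Liam.
Found Liam.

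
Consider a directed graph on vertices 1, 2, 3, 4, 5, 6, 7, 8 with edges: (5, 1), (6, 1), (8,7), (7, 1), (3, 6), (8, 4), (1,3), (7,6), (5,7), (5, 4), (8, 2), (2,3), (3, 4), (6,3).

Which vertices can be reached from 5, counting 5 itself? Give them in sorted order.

1, 3, 4, 5, 6, 7

Start at 5.
Its neighbours: 1, 4, 7.
Then their neighbours: 3, 6.
Nothing further is reachable.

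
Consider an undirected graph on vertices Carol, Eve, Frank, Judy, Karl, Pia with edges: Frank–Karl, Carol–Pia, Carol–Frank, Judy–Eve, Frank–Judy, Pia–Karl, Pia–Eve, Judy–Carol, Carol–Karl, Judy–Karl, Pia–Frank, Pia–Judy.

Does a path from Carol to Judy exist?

Yes

Explore from Carol.
Distance 1: reach Frank, Judy, Karl, Pia.
Found Judy.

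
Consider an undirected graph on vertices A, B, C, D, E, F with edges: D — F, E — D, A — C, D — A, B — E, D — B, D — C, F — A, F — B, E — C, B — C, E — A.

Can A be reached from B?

Yes

Explore from B.
Distance 1: reach C, D, E, F.
Distance 2: reach A.
Found A.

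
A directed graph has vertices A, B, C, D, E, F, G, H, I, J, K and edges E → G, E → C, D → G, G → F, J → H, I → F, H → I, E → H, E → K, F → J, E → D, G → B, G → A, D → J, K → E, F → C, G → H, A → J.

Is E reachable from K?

Explore from K.
Distance 1: reach E.
Found E.

Yes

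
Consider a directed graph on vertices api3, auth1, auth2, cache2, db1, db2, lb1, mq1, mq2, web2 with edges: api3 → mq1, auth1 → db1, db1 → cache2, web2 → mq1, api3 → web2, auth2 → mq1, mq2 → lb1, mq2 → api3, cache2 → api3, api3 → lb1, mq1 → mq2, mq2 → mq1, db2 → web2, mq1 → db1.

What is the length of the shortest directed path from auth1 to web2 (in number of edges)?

4

Distance 0: auth1.
Distance 1: db1.
Distance 2: cache2.
Distance 3: api3.
Distance 4: lb1, mq1, web2 — contains web2.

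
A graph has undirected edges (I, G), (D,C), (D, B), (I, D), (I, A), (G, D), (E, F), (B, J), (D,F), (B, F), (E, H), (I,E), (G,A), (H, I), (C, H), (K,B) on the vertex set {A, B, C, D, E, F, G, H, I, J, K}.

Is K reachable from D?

Yes

Explore from D.
Distance 1: reach B, C, F, G, I.
Distance 2: reach A, E, H, J, K.
Found K.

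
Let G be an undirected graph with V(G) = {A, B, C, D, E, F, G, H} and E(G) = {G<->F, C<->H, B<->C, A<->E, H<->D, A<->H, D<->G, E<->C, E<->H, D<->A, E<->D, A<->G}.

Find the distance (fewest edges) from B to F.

Distance 0: B.
Distance 1: C.
Distance 2: E, H.
Distance 3: A, D.
Distance 4: G.
Distance 5: F — contains F.

5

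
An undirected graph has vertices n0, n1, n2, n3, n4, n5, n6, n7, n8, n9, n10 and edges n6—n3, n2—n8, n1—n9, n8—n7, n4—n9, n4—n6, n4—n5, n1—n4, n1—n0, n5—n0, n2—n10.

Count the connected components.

2

From n0: component {n0, n1, n3, n4, n5, n6, n9}.
From n2: component {n2, n7, n8, n10}.
That's 2 components.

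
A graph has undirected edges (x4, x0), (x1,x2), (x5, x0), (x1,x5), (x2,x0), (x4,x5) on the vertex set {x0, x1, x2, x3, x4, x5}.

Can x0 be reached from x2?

Yes

Explore from x2.
Distance 1: reach x0, x1.
Found x0.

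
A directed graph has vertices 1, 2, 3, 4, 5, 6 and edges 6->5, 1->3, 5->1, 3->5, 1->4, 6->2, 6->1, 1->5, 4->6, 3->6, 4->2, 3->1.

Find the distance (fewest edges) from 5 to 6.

Distance 0: 5.
Distance 1: 1.
Distance 2: 3, 4.
Distance 3: 2, 6 — contains 6.

3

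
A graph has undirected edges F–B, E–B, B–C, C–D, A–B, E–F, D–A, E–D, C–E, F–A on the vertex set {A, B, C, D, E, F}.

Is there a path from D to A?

Explore from D.
Distance 1: reach A, C, E.
Found A.

Yes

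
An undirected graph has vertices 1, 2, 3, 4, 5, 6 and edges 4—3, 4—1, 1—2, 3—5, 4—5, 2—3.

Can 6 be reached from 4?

Explore from 4.
Distance 1: reach 1, 3, 5.
Distance 2: reach 2.
The search is exhausted without reaching 6; it lies in a different component.

No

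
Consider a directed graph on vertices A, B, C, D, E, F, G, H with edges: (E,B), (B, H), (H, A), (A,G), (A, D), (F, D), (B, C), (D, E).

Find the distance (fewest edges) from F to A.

5

Distance 0: F.
Distance 1: D.
Distance 2: E.
Distance 3: B.
Distance 4: C, H.
Distance 5: A — contains A.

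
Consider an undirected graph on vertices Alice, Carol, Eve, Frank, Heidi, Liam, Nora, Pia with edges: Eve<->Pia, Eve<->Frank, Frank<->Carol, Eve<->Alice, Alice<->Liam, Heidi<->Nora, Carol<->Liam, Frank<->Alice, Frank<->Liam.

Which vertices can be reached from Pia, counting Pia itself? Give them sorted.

Alice, Carol, Eve, Frank, Liam, Pia

Start at Pia.
Its neighbours: Eve.
Then their neighbours: Alice, Frank.
Then next layer: Carol, Liam.
Nothing further is reachable.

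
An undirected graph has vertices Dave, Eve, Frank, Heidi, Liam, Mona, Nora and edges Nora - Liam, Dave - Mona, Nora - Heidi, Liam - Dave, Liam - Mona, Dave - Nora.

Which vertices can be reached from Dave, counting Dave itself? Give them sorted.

Start at Dave.
Its neighbours: Liam, Mona, Nora.
Then their neighbours: Heidi.
Nothing further is reachable.

Dave, Heidi, Liam, Mona, Nora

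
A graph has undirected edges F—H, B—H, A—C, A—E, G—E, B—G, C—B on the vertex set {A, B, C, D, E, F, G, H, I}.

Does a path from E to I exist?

Explore from E.
Distance 1: reach A, G.
Distance 2: reach B, C.
Distance 3: reach H.
Distance 4: reach F.
The search is exhausted without reaching I; it lies in a different component.

No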